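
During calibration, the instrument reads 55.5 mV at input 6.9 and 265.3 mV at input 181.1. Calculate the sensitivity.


Sensitivity = (y2 - y1) / (x2 - x1).
S = (265.3 - 55.5) / (181.1 - 6.9)
S = 209.8 / 174.2
S = 1.2044 mV/unit

1.2044 mV/unit


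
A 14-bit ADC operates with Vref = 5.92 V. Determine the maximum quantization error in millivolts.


The maximum quantization error is +/- LSB/2.
LSB = Vref / 2^n = 5.92 / 16384 = 0.00036133 V
Max error = LSB / 2 = 0.00036133 / 2 = 0.00018066 V
Max error = 0.1807 mV

0.1807 mV


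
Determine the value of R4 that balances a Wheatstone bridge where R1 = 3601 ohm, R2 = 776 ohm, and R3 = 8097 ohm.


At balance: R1*R4 = R2*R3, so R4 = R2*R3/R1.
R4 = 776 * 8097 / 3601
R4 = 6283272 / 3601
R4 = 1744.87 ohm

1744.87 ohm


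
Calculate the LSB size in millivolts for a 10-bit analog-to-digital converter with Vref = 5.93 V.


The resolution (LSB) of an ADC is Vref / 2^n.
LSB = 5.93 / 2^10
LSB = 5.93 / 1024
LSB = 0.00579102 V = 5.79101562 mV

5.79101562 mV


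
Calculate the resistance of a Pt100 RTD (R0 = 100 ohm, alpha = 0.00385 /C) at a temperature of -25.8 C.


The RTD equation: Rt = R0 * (1 + alpha * T).
Rt = 100 * (1 + 0.00385 * -25.8)
Rt = 100 * (1 + -0.09933)
Rt = 100 * 0.90067
Rt = 90.067 ohm

90.067 ohm


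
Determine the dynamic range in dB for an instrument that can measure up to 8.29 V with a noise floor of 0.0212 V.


Dynamic range = 20 * log10(Vmax / Vnoise).
DR = 20 * log10(8.29 / 0.0212)
DR = 20 * log10(391.04)
DR = 51.84 dB

51.84 dB


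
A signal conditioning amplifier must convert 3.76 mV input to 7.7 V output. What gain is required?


Gain = Vout / Vin (converting to same units).
G = 7.7 V / 3.76 mV
G = 7700.0 mV / 3.76 mV
G = 2047.87

2047.87


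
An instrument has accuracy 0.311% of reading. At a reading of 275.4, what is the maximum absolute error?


Absolute error = (accuracy% / 100) * reading.
Error = (0.311 / 100) * 275.4
Error = 0.00311 * 275.4
Error = 0.8565

0.8565


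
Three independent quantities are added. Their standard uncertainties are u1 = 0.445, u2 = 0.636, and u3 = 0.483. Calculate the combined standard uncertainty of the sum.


For a sum of independent quantities, uc = sqrt(u1^2 + u2^2 + u3^2).
uc = sqrt(0.445^2 + 0.636^2 + 0.483^2)
uc = sqrt(0.198025 + 0.404496 + 0.233289)
uc = 0.9142

0.9142


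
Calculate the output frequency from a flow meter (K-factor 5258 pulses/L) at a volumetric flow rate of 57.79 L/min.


Frequency = K * Q / 60 (converting L/min to L/s).
f = 5258 * 57.79 / 60
f = 303859.82 / 60
f = 5064.33 Hz

5064.33 Hz


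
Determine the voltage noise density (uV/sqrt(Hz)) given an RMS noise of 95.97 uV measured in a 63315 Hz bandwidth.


Noise spectral density = Vrms / sqrt(BW).
NSD = 95.97 / sqrt(63315)
NSD = 95.97 / 251.6247
NSD = 0.3814 uV/sqrt(Hz)

0.3814 uV/sqrt(Hz)


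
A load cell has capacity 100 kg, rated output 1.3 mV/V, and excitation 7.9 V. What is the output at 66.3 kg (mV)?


Vout = rated_output * Vex * (load / capacity).
Vout = 1.3 * 7.9 * (66.3 / 100)
Vout = 1.3 * 7.9 * 0.663
Vout = 6.809 mV

6.809 mV


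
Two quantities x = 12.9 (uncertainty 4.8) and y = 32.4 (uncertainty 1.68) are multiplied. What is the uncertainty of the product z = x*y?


For a product z = x*y, the relative uncertainty is:
uz/z = sqrt((ux/x)^2 + (uy/y)^2)
Relative uncertainties: ux/x = 4.8/12.9 = 0.372093
uy/y = 1.68/32.4 = 0.051852
z = 12.9 * 32.4 = 418.0
uz = 418.0 * sqrt(0.372093^2 + 0.051852^2) = 157.023

157.023


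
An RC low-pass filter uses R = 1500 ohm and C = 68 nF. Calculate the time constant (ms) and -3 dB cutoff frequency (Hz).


Time constant: tau = R * C.
tau = 1500 * 6.80e-08 = 0.000102 s
tau = 0.102 ms
Cutoff frequency: fc = 1 / (2*pi*R*C).
fc = 1 / (2*pi*0.000102) = 1560.34 Hz

tau = 0.102 ms, fc = 1560.34 Hz


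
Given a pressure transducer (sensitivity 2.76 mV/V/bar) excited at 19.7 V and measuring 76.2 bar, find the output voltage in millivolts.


Output = sensitivity * Vex * P.
Vout = 2.76 * 19.7 * 76.2
Vout = 54.372 * 76.2
Vout = 4143.15 mV

4143.15 mV


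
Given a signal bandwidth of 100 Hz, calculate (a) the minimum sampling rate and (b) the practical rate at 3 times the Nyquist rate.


By Nyquist theorem, fs_min = 2 * fmax.
fs_min = 2 * 100 = 200 Hz
Practical rate = 3 * fs_min = 3 * 200 = 600 Hz

fs_min = 200 Hz, fs_practical = 600 Hz


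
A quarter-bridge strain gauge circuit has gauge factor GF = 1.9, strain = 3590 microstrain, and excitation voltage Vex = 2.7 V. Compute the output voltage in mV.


Quarter bridge output: Vout = (GF * epsilon * Vex) / 4.
Vout = (1.9 * 3590e-6 * 2.7) / 4
Vout = 0.0184167 / 4 V
Vout = 0.00460418 V = 4.6042 mV

4.6042 mV


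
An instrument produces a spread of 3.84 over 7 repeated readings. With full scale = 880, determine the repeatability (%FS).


Repeatability = (spread / full scale) * 100%.
R = (3.84 / 880) * 100
R = 0.436 %FS

0.436 %FS


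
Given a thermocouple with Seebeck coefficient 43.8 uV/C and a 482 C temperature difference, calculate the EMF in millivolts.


The thermocouple output V = sensitivity * dT.
V = 43.8 uV/C * 482 C
V = 21111.6 uV
V = 21.112 mV

21.112 mV


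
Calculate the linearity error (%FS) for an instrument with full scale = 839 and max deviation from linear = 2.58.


Linearity error = (max deviation / full scale) * 100%.
Linearity = (2.58 / 839) * 100
Linearity = 0.308 %FS

0.308 %FS


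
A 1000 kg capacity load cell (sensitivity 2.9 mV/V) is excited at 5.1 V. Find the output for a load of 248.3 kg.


Vout = rated_output * Vex * (load / capacity).
Vout = 2.9 * 5.1 * (248.3 / 1000)
Vout = 2.9 * 5.1 * 0.2483
Vout = 3.672 mV

3.672 mV


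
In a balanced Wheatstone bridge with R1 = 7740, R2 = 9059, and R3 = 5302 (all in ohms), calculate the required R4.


At balance: R1*R4 = R2*R3, so R4 = R2*R3/R1.
R4 = 9059 * 5302 / 7740
R4 = 48030818 / 7740
R4 = 6205.53 ohm

6205.53 ohm


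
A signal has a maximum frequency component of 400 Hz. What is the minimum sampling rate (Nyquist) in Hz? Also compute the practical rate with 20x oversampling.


By Nyquist theorem, fs_min = 2 * fmax.
fs_min = 2 * 400 = 800 Hz
Practical rate = 20 * fs_min = 20 * 800 = 16000 Hz

fs_min = 800 Hz, fs_practical = 16000 Hz


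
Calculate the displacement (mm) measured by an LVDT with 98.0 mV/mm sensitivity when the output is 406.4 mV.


Displacement = Vout / sensitivity.
d = 406.4 / 98.0
d = 4.147 mm

4.147 mm


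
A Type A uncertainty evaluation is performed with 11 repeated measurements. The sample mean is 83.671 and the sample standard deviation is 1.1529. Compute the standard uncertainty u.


The standard uncertainty for Type A evaluation is u = s / sqrt(n).
u = 1.1529 / sqrt(11)
u = 1.1529 / 3.3166
u = 0.3476

0.3476


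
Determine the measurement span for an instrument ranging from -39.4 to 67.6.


Span = upper range - lower range.
Span = 67.6 - (-39.4)
Span = 107.0

107.0


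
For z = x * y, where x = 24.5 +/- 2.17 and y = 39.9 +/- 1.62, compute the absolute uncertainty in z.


For a product z = x*y, the relative uncertainty is:
uz/z = sqrt((ux/x)^2 + (uy/y)^2)
Relative uncertainties: ux/x = 2.17/24.5 = 0.088571
uy/y = 1.62/39.9 = 0.040602
z = 24.5 * 39.9 = 977.5
uz = 977.5 * sqrt(0.088571^2 + 0.040602^2) = 95.247

95.247


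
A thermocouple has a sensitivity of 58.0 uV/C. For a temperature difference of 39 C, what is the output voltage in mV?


The thermocouple output V = sensitivity * dT.
V = 58.0 uV/C * 39 C
V = 2262.0 uV
V = 2.262 mV

2.262 mV


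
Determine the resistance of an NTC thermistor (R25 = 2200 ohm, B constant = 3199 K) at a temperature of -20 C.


NTC thermistor equation: Rt = R25 * exp(B * (1/T - 1/T25)).
T in Kelvin: 253.15 K, T25 = 298.15 K
1/T - 1/T25 = 1/253.15 - 1/298.15 = 0.00059621
B * (1/T - 1/T25) = 3199 * 0.00059621 = 1.9073
Rt = 2200 * exp(1.9073) = 14816.4 ohm

14816.4 ohm


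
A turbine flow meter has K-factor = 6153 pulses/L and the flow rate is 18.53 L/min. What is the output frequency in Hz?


Frequency = K * Q / 60 (converting L/min to L/s).
f = 6153 * 18.53 / 60
f = 114015.09 / 60
f = 1900.25 Hz

1900.25 Hz


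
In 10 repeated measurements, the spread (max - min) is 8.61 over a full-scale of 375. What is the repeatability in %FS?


Repeatability = (spread / full scale) * 100%.
R = (8.61 / 375) * 100
R = 2.296 %FS

2.296 %FS


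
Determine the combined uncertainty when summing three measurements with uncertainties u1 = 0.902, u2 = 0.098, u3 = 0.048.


For a sum of independent quantities, uc = sqrt(u1^2 + u2^2 + u3^2).
uc = sqrt(0.902^2 + 0.098^2 + 0.048^2)
uc = sqrt(0.813604 + 0.009604 + 0.002304)
uc = 0.9086

0.9086


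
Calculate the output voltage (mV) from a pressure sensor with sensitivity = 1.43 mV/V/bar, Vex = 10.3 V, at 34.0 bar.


Output = sensitivity * Vex * P.
Vout = 1.43 * 10.3 * 34.0
Vout = 14.729 * 34.0
Vout = 500.79 mV

500.79 mV


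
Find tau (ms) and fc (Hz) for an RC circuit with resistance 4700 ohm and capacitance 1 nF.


Time constant: tau = R * C.
tau = 4700 * 1.00e-09 = 4.7e-06 s
tau = 0.0047 ms
Cutoff frequency: fc = 1 / (2*pi*R*C).
fc = 1 / (2*pi*4.7e-06) = 33862.75 Hz

tau = 0.0047 ms, fc = 33862.75 Hz


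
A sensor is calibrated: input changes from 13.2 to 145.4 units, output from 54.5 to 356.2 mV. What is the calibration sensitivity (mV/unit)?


Sensitivity = (y2 - y1) / (x2 - x1).
S = (356.2 - 54.5) / (145.4 - 13.2)
S = 301.7 / 132.2
S = 2.2821 mV/unit

2.2821 mV/unit


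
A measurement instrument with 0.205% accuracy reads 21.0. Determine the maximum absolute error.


Absolute error = (accuracy% / 100) * reading.
Error = (0.205 / 100) * 21.0
Error = 0.00205 * 21.0
Error = 0.043

0.043


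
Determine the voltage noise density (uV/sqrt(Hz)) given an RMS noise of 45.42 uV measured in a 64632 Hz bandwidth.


Noise spectral density = Vrms / sqrt(BW).
NSD = 45.42 / sqrt(64632)
NSD = 45.42 / 254.2282
NSD = 0.1787 uV/sqrt(Hz)

0.1787 uV/sqrt(Hz)


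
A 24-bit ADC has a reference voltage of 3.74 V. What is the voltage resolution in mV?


The resolution (LSB) of an ADC is Vref / 2^n.
LSB = 3.74 / 2^24
LSB = 3.74 / 16777216
LSB = 2.2e-07 V = 0.00022292 mV

0.00022292 mV


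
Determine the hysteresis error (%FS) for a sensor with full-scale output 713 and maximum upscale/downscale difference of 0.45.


Hysteresis = (max difference / full scale) * 100%.
H = (0.45 / 713) * 100
H = 0.063 %FS

0.063 %FS


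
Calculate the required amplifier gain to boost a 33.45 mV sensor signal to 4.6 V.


Gain = Vout / Vin (converting to same units).
G = 4.6 V / 33.45 mV
G = 4600.0 mV / 33.45 mV
G = 137.52

137.52


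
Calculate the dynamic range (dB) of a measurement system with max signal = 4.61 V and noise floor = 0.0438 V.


Dynamic range = 20 * log10(Vmax / Vnoise).
DR = 20 * log10(4.61 / 0.0438)
DR = 20 * log10(105.25)
DR = 40.44 dB

40.44 dB


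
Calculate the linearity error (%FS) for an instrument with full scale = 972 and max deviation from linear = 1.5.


Linearity error = (max deviation / full scale) * 100%.
Linearity = (1.5 / 972) * 100
Linearity = 0.154 %FS

0.154 %FS


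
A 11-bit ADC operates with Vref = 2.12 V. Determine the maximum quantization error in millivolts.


The maximum quantization error is +/- LSB/2.
LSB = Vref / 2^n = 2.12 / 2048 = 0.00103516 V
Max error = LSB / 2 = 0.00103516 / 2 = 0.00051758 V
Max error = 0.5176 mV

0.5176 mV


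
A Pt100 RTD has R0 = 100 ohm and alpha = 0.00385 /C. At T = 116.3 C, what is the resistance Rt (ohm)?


The RTD equation: Rt = R0 * (1 + alpha * T).
Rt = 100 * (1 + 0.00385 * 116.3)
Rt = 100 * (1 + 0.447755)
Rt = 100 * 1.447755
Rt = 144.775 ohm

144.775 ohm


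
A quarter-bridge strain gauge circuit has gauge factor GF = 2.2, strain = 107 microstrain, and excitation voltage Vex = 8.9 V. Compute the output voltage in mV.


Quarter bridge output: Vout = (GF * epsilon * Vex) / 4.
Vout = (2.2 * 107e-6 * 8.9) / 4
Vout = 0.00209506 / 4 V
Vout = 0.00052377 V = 0.5238 mV

0.5238 mV


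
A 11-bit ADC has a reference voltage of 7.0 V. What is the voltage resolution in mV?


The resolution (LSB) of an ADC is Vref / 2^n.
LSB = 7.0 / 2^11
LSB = 7.0 / 2048
LSB = 0.00341797 V = 3.41796875 mV

3.41796875 mV


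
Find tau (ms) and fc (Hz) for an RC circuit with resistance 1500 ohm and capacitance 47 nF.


Time constant: tau = R * C.
tau = 1500 * 4.70e-08 = 7.05e-05 s
tau = 0.0705 ms
Cutoff frequency: fc = 1 / (2*pi*R*C).
fc = 1 / (2*pi*7.05e-05) = 2257.52 Hz

tau = 0.0705 ms, fc = 2257.52 Hz


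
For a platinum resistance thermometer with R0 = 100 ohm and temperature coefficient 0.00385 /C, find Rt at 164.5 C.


The RTD equation: Rt = R0 * (1 + alpha * T).
Rt = 100 * (1 + 0.00385 * 164.5)
Rt = 100 * (1 + 0.633325)
Rt = 100 * 1.633325
Rt = 163.333 ohm

163.333 ohm


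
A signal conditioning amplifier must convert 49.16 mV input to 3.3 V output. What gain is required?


Gain = Vout / Vin (converting to same units).
G = 3.3 V / 49.16 mV
G = 3300.0 mV / 49.16 mV
G = 67.13

67.13


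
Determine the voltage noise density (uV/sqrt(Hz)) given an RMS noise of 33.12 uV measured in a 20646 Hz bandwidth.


Noise spectral density = Vrms / sqrt(BW).
NSD = 33.12 / sqrt(20646)
NSD = 33.12 / 143.6872
NSD = 0.2305 uV/sqrt(Hz)

0.2305 uV/sqrt(Hz)


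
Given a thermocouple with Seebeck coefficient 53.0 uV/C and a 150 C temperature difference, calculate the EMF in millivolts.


The thermocouple output V = sensitivity * dT.
V = 53.0 uV/C * 150 C
V = 7950.0 uV
V = 7.95 mV

7.95 mV


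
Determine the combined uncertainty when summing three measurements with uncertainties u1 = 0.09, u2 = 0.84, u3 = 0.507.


For a sum of independent quantities, uc = sqrt(u1^2 + u2^2 + u3^2).
uc = sqrt(0.09^2 + 0.84^2 + 0.507^2)
uc = sqrt(0.0081 + 0.7056 + 0.257049)
uc = 0.9853

0.9853


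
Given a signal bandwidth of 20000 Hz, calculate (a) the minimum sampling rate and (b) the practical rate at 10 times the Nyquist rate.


By Nyquist theorem, fs_min = 2 * fmax.
fs_min = 2 * 20000 = 40000 Hz
Practical rate = 10 * fs_min = 10 * 40000 = 400000 Hz

fs_min = 40000 Hz, fs_practical = 400000 Hz


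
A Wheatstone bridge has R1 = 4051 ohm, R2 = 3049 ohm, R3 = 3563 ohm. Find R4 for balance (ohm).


At balance: R1*R4 = R2*R3, so R4 = R2*R3/R1.
R4 = 3049 * 3563 / 4051
R4 = 10863587 / 4051
R4 = 2681.71 ohm

2681.71 ohm


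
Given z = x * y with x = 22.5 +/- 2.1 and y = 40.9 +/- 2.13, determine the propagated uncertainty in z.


For a product z = x*y, the relative uncertainty is:
uz/z = sqrt((ux/x)^2 + (uy/y)^2)
Relative uncertainties: ux/x = 2.1/22.5 = 0.093333
uy/y = 2.13/40.9 = 0.052078
z = 22.5 * 40.9 = 920.2
uz = 920.2 * sqrt(0.093333^2 + 0.052078^2) = 98.356

98.356


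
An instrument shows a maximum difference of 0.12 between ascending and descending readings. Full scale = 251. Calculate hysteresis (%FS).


Hysteresis = (max difference / full scale) * 100%.
H = (0.12 / 251) * 100
H = 0.048 %FS

0.048 %FS


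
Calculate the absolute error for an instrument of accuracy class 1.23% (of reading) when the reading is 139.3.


Absolute error = (accuracy% / 100) * reading.
Error = (1.23 / 100) * 139.3
Error = 0.0123 * 139.3
Error = 1.7134

1.7134


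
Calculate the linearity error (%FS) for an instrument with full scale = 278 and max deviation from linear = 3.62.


Linearity error = (max deviation / full scale) * 100%.
Linearity = (3.62 / 278) * 100
Linearity = 1.302 %FS

1.302 %FS


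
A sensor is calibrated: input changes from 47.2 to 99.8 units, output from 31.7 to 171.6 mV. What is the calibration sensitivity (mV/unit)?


Sensitivity = (y2 - y1) / (x2 - x1).
S = (171.6 - 31.7) / (99.8 - 47.2)
S = 139.9 / 52.6
S = 2.6597 mV/unit

2.6597 mV/unit


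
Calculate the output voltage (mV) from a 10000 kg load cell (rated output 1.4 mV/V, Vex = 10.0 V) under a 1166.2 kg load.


Vout = rated_output * Vex * (load / capacity).
Vout = 1.4 * 10.0 * (1166.2 / 10000)
Vout = 1.4 * 10.0 * 0.11662
Vout = 1.633 mV

1.633 mV


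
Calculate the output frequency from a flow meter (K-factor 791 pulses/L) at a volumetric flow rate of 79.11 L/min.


Frequency = K * Q / 60 (converting L/min to L/s).
f = 791 * 79.11 / 60
f = 62576.01 / 60
f = 1042.93 Hz

1042.93 Hz


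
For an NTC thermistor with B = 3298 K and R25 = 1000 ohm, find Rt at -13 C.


NTC thermistor equation: Rt = R25 * exp(B * (1/T - 1/T25)).
T in Kelvin: 260.15 K, T25 = 298.15 K
1/T - 1/T25 = 1/260.15 - 1/298.15 = 0.00048992
B * (1/T - 1/T25) = 3298 * 0.00048992 = 1.6158
Rt = 1000 * exp(1.6158) = 5031.7 ohm

5031.7 ohm


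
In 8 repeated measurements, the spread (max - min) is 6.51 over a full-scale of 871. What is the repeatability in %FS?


Repeatability = (spread / full scale) * 100%.
R = (6.51 / 871) * 100
R = 0.747 %FS

0.747 %FS


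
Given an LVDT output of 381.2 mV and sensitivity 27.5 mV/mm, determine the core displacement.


Displacement = Vout / sensitivity.
d = 381.2 / 27.5
d = 13.862 mm

13.862 mm


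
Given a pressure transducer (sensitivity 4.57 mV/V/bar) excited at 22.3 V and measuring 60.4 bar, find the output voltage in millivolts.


Output = sensitivity * Vex * P.
Vout = 4.57 * 22.3 * 60.4
Vout = 101.911 * 60.4
Vout = 6155.42 mV

6155.42 mV


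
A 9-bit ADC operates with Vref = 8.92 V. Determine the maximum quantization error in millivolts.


The maximum quantization error is +/- LSB/2.
LSB = Vref / 2^n = 8.92 / 512 = 0.01742187 V
Max error = LSB / 2 = 0.01742187 / 2 = 0.00871094 V
Max error = 8.7109 mV

8.7109 mV


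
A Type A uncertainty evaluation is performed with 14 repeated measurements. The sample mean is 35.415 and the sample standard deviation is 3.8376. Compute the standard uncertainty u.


The standard uncertainty for Type A evaluation is u = s / sqrt(n).
u = 3.8376 / sqrt(14)
u = 3.8376 / 3.7417
u = 1.0256

1.0256


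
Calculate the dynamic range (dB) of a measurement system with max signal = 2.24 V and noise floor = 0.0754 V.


Dynamic range = 20 * log10(Vmax / Vnoise).
DR = 20 * log10(2.24 / 0.0754)
DR = 20 * log10(29.71)
DR = 29.46 dB

29.46 dB


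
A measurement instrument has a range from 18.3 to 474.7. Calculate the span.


Span = upper range - lower range.
Span = 474.7 - (18.3)
Span = 456.4

456.4


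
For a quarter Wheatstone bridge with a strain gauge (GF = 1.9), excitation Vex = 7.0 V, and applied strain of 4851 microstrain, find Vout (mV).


Quarter bridge output: Vout = (GF * epsilon * Vex) / 4.
Vout = (1.9 * 4851e-6 * 7.0) / 4
Vout = 0.0645183 / 4 V
Vout = 0.01612957 V = 16.1296 mV

16.1296 mV


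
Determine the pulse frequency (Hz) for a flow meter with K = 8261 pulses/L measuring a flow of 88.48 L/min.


Frequency = K * Q / 60 (converting L/min to L/s).
f = 8261 * 88.48 / 60
f = 730933.28 / 60
f = 12182.22 Hz

12182.22 Hz


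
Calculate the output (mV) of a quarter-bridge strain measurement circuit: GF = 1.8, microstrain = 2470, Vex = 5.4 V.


Quarter bridge output: Vout = (GF * epsilon * Vex) / 4.
Vout = (1.8 * 2470e-6 * 5.4) / 4
Vout = 0.0240084 / 4 V
Vout = 0.0060021 V = 6.0021 mV

6.0021 mV


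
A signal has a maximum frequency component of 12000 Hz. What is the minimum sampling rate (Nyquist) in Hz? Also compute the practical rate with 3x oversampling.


By Nyquist theorem, fs_min = 2 * fmax.
fs_min = 2 * 12000 = 24000 Hz
Practical rate = 3 * fs_min = 3 * 24000 = 72000 Hz

fs_min = 24000 Hz, fs_practical = 72000 Hz


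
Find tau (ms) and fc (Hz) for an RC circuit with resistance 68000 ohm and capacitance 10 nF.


Time constant: tau = R * C.
tau = 68000 * 1.00e-08 = 0.00068 s
tau = 0.68 ms
Cutoff frequency: fc = 1 / (2*pi*R*C).
fc = 1 / (2*pi*0.00068) = 234.05 Hz

tau = 0.68 ms, fc = 234.05 Hz


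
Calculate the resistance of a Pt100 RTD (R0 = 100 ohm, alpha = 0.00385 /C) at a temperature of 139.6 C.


The RTD equation: Rt = R0 * (1 + alpha * T).
Rt = 100 * (1 + 0.00385 * 139.6)
Rt = 100 * (1 + 0.53746)
Rt = 100 * 1.53746
Rt = 153.746 ohm

153.746 ohm


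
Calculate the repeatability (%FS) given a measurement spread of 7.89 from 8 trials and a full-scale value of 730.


Repeatability = (spread / full scale) * 100%.
R = (7.89 / 730) * 100
R = 1.081 %FS

1.081 %FS


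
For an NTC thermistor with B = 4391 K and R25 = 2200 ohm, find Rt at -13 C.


NTC thermistor equation: Rt = R25 * exp(B * (1/T - 1/T25)).
T in Kelvin: 260.15 K, T25 = 298.15 K
1/T - 1/T25 = 1/260.15 - 1/298.15 = 0.00048992
B * (1/T - 1/T25) = 4391 * 0.00048992 = 2.1512
Rt = 2200 * exp(2.1512) = 18910.1 ohm

18910.1 ohm


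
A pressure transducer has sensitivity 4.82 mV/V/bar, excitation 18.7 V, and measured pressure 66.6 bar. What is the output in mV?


Output = sensitivity * Vex * P.
Vout = 4.82 * 18.7 * 66.6
Vout = 90.134 * 66.6
Vout = 6002.92 mV

6002.92 mV


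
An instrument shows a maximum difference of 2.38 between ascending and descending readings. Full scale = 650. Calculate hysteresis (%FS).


Hysteresis = (max difference / full scale) * 100%.
H = (2.38 / 650) * 100
H = 0.366 %FS

0.366 %FS


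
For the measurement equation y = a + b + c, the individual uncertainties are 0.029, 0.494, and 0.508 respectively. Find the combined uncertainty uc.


For a sum of independent quantities, uc = sqrt(u1^2 + u2^2 + u3^2).
uc = sqrt(0.029^2 + 0.494^2 + 0.508^2)
uc = sqrt(0.000841 + 0.244036 + 0.258064)
uc = 0.7092

0.7092


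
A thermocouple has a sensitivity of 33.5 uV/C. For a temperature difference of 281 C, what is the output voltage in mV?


The thermocouple output V = sensitivity * dT.
V = 33.5 uV/C * 281 C
V = 9413.5 uV
V = 9.414 mV

9.414 mV


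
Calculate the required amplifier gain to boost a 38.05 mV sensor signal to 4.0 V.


Gain = Vout / Vin (converting to same units).
G = 4.0 V / 38.05 mV
G = 4000.0 mV / 38.05 mV
G = 105.12

105.12


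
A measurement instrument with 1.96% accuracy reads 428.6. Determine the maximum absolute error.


Absolute error = (accuracy% / 100) * reading.
Error = (1.96 / 100) * 428.6
Error = 0.0196 * 428.6
Error = 8.4006

8.4006


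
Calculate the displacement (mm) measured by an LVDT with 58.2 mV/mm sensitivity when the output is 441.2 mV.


Displacement = Vout / sensitivity.
d = 441.2 / 58.2
d = 7.581 mm

7.581 mm


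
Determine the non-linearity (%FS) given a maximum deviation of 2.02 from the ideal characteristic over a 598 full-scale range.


Linearity error = (max deviation / full scale) * 100%.
Linearity = (2.02 / 598) * 100
Linearity = 0.338 %FS

0.338 %FS


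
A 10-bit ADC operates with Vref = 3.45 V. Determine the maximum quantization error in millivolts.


The maximum quantization error is +/- LSB/2.
LSB = Vref / 2^n = 3.45 / 1024 = 0.00336914 V
Max error = LSB / 2 = 0.00336914 / 2 = 0.00168457 V
Max error = 1.6846 mV

1.6846 mV


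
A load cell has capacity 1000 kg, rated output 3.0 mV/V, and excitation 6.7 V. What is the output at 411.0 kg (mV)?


Vout = rated_output * Vex * (load / capacity).
Vout = 3.0 * 6.7 * (411.0 / 1000)
Vout = 3.0 * 6.7 * 0.411
Vout = 8.261 mV

8.261 mV


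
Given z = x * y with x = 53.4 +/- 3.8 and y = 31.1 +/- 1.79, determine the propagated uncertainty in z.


For a product z = x*y, the relative uncertainty is:
uz/z = sqrt((ux/x)^2 + (uy/y)^2)
Relative uncertainties: ux/x = 3.8/53.4 = 0.071161
uy/y = 1.79/31.1 = 0.057556
z = 53.4 * 31.1 = 1660.7
uz = 1660.7 * sqrt(0.071161^2 + 0.057556^2) = 151.997

151.997


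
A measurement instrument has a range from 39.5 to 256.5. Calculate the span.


Span = upper range - lower range.
Span = 256.5 - (39.5)
Span = 217.0

217.0


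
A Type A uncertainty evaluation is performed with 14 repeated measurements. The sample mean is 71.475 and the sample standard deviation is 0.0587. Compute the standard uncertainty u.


The standard uncertainty for Type A evaluation is u = s / sqrt(n).
u = 0.0587 / sqrt(14)
u = 0.0587 / 3.7417
u = 0.0157

0.0157


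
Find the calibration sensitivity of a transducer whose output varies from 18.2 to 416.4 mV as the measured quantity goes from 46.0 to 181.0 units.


Sensitivity = (y2 - y1) / (x2 - x1).
S = (416.4 - 18.2) / (181.0 - 46.0)
S = 398.2 / 135.0
S = 2.9496 mV/unit

2.9496 mV/unit


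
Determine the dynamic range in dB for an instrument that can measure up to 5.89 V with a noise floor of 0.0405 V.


Dynamic range = 20 * log10(Vmax / Vnoise).
DR = 20 * log10(5.89 / 0.0405)
DR = 20 * log10(145.43)
DR = 43.25 dB

43.25 dB


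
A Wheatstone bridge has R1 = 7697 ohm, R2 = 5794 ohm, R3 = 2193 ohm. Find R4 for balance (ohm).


At balance: R1*R4 = R2*R3, so R4 = R2*R3/R1.
R4 = 5794 * 2193 / 7697
R4 = 12706242 / 7697
R4 = 1650.8 ohm

1650.8 ohm


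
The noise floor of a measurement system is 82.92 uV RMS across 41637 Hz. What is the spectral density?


Noise spectral density = Vrms / sqrt(BW).
NSD = 82.92 / sqrt(41637)
NSD = 82.92 / 204.0515
NSD = 0.4064 uV/sqrt(Hz)

0.4064 uV/sqrt(Hz)


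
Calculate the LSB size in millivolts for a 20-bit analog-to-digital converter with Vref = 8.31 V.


The resolution (LSB) of an ADC is Vref / 2^n.
LSB = 8.31 / 2^20
LSB = 8.31 / 1048576
LSB = 7.93e-06 V = 0.00792503 mV

0.00792503 mV


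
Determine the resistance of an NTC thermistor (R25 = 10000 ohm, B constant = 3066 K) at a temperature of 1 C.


NTC thermistor equation: Rt = R25 * exp(B * (1/T - 1/T25)).
T in Kelvin: 274.15 K, T25 = 298.15 K
1/T - 1/T25 = 1/274.15 - 1/298.15 = 0.00029362
B * (1/T - 1/T25) = 3066 * 0.00029362 = 0.9002
Rt = 10000 * exp(0.9002) = 24602.0 ohm

24602.0 ohm


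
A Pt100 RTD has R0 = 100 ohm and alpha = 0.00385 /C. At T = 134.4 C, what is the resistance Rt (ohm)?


The RTD equation: Rt = R0 * (1 + alpha * T).
Rt = 100 * (1 + 0.00385 * 134.4)
Rt = 100 * (1 + 0.51744)
Rt = 100 * 1.51744
Rt = 151.744 ohm

151.744 ohm


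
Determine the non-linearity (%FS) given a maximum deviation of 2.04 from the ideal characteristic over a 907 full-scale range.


Linearity error = (max deviation / full scale) * 100%.
Linearity = (2.04 / 907) * 100
Linearity = 0.225 %FS

0.225 %FS


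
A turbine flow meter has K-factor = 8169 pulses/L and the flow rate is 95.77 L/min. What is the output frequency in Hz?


Frequency = K * Q / 60 (converting L/min to L/s).
f = 8169 * 95.77 / 60
f = 782345.13 / 60
f = 13039.09 Hz

13039.09 Hz


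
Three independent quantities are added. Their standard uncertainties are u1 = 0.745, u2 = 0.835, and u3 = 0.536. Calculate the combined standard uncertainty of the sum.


For a sum of independent quantities, uc = sqrt(u1^2 + u2^2 + u3^2).
uc = sqrt(0.745^2 + 0.835^2 + 0.536^2)
uc = sqrt(0.555025 + 0.697225 + 0.287296)
uc = 1.2408

1.2408


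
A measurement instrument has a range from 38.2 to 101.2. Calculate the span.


Span = upper range - lower range.
Span = 101.2 - (38.2)
Span = 63.0

63.0


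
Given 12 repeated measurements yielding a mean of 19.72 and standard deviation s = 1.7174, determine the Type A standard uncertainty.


The standard uncertainty for Type A evaluation is u = s / sqrt(n).
u = 1.7174 / sqrt(12)
u = 1.7174 / 3.4641
u = 0.4958

0.4958


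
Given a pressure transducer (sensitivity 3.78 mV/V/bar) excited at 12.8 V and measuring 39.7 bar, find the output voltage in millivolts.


Output = sensitivity * Vex * P.
Vout = 3.78 * 12.8 * 39.7
Vout = 48.384 * 39.7
Vout = 1920.84 mV

1920.84 mV


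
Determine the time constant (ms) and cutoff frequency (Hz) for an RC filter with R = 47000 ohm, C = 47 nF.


Time constant: tau = R * C.
tau = 47000 * 4.70e-08 = 0.002209 s
tau = 2.209 ms
Cutoff frequency: fc = 1 / (2*pi*R*C).
fc = 1 / (2*pi*0.002209) = 72.05 Hz

tau = 2.209 ms, fc = 72.05 Hz


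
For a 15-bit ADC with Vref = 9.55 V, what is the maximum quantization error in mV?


The maximum quantization error is +/- LSB/2.
LSB = Vref / 2^n = 9.55 / 32768 = 0.00029144 V
Max error = LSB / 2 = 0.00029144 / 2 = 0.00014572 V
Max error = 0.1457 mV

0.1457 mV


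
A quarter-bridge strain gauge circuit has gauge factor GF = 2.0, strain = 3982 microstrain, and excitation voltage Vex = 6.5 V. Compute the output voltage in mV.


Quarter bridge output: Vout = (GF * epsilon * Vex) / 4.
Vout = (2.0 * 3982e-6 * 6.5) / 4
Vout = 0.051766 / 4 V
Vout = 0.0129415 V = 12.9415 mV

12.9415 mV


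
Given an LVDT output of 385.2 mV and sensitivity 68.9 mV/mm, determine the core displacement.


Displacement = Vout / sensitivity.
d = 385.2 / 68.9
d = 5.591 mm

5.591 mm


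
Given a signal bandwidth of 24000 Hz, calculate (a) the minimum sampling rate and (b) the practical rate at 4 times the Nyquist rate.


By Nyquist theorem, fs_min = 2 * fmax.
fs_min = 2 * 24000 = 48000 Hz
Practical rate = 4 * fs_min = 4 * 48000 = 192000 Hz

fs_min = 48000 Hz, fs_practical = 192000 Hz


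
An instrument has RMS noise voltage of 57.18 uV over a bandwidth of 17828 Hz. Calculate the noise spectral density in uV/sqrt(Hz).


Noise spectral density = Vrms / sqrt(BW).
NSD = 57.18 / sqrt(17828)
NSD = 57.18 / 133.5215
NSD = 0.4282 uV/sqrt(Hz)

0.4282 uV/sqrt(Hz)


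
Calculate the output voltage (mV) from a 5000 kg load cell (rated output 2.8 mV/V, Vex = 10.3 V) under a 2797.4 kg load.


Vout = rated_output * Vex * (load / capacity).
Vout = 2.8 * 10.3 * (2797.4 / 5000)
Vout = 2.8 * 10.3 * 0.55948
Vout = 16.135 mV

16.135 mV


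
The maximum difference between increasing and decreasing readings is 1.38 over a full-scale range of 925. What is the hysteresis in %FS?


Hysteresis = (max difference / full scale) * 100%.
H = (1.38 / 925) * 100
H = 0.149 %FS

0.149 %FS


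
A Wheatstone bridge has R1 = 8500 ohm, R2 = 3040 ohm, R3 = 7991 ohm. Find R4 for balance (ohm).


At balance: R1*R4 = R2*R3, so R4 = R2*R3/R1.
R4 = 3040 * 7991 / 8500
R4 = 24292640 / 8500
R4 = 2857.96 ohm

2857.96 ohm


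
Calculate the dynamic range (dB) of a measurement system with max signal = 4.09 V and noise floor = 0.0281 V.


Dynamic range = 20 * log10(Vmax / Vnoise).
DR = 20 * log10(4.09 / 0.0281)
DR = 20 * log10(145.55)
DR = 43.26 dB

43.26 dB


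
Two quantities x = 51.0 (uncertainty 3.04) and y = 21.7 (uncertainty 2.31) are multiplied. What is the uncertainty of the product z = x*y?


For a product z = x*y, the relative uncertainty is:
uz/z = sqrt((ux/x)^2 + (uy/y)^2)
Relative uncertainties: ux/x = 3.04/51.0 = 0.059608
uy/y = 2.31/21.7 = 0.106452
z = 51.0 * 21.7 = 1106.7
uz = 1106.7 * sqrt(0.059608^2 + 0.106452^2) = 135.022

135.022


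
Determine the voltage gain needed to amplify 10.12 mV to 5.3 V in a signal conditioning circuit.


Gain = Vout / Vin (converting to same units).
G = 5.3 V / 10.12 mV
G = 5300.0 mV / 10.12 mV
G = 523.72

523.72


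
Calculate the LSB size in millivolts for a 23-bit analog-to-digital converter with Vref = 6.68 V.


The resolution (LSB) of an ADC is Vref / 2^n.
LSB = 6.68 / 2^23
LSB = 6.68 / 8388608
LSB = 8e-07 V = 0.00079632 mV

0.00079632 mV


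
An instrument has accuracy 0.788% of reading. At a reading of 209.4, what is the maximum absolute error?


Absolute error = (accuracy% / 100) * reading.
Error = (0.788 / 100) * 209.4
Error = 0.00788 * 209.4
Error = 1.6501

1.6501


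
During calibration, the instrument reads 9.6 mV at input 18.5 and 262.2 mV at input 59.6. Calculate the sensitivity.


Sensitivity = (y2 - y1) / (x2 - x1).
S = (262.2 - 9.6) / (59.6 - 18.5)
S = 252.6 / 41.1
S = 6.146 mV/unit

6.146 mV/unit


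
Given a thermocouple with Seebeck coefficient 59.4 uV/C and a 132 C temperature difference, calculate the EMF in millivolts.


The thermocouple output V = sensitivity * dT.
V = 59.4 uV/C * 132 C
V = 7840.8 uV
V = 7.841 mV

7.841 mV


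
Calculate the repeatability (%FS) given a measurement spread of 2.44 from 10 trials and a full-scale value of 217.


Repeatability = (spread / full scale) * 100%.
R = (2.44 / 217) * 100
R = 1.124 %FS

1.124 %FS


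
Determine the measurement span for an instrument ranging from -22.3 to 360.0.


Span = upper range - lower range.
Span = 360.0 - (-22.3)
Span = 382.3

382.3


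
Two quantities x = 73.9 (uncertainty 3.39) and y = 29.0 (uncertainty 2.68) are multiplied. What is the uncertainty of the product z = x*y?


For a product z = x*y, the relative uncertainty is:
uz/z = sqrt((ux/x)^2 + (uy/y)^2)
Relative uncertainties: ux/x = 3.39/73.9 = 0.045873
uy/y = 2.68/29.0 = 0.092414
z = 73.9 * 29.0 = 2143.1
uz = 2143.1 * sqrt(0.045873^2 + 0.092414^2) = 221.11

221.11


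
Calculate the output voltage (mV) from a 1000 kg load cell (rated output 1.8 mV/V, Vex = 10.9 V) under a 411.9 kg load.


Vout = rated_output * Vex * (load / capacity).
Vout = 1.8 * 10.9 * (411.9 / 1000)
Vout = 1.8 * 10.9 * 0.4119
Vout = 8.081 mV

8.081 mV


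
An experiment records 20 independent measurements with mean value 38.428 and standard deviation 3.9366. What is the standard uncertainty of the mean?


The standard uncertainty for Type A evaluation is u = s / sqrt(n).
u = 3.9366 / sqrt(20)
u = 3.9366 / 4.4721
u = 0.8803

0.8803


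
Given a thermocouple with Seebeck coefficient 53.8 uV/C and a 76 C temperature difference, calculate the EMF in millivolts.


The thermocouple output V = sensitivity * dT.
V = 53.8 uV/C * 76 C
V = 4088.8 uV
V = 4.089 mV

4.089 mV


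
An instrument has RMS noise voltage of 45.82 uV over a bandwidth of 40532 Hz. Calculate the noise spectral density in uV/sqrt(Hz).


Noise spectral density = Vrms / sqrt(BW).
NSD = 45.82 / sqrt(40532)
NSD = 45.82 / 201.3256
NSD = 0.2276 uV/sqrt(Hz)

0.2276 uV/sqrt(Hz)


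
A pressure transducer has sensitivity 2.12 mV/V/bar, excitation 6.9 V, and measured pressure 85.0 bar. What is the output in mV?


Output = sensitivity * Vex * P.
Vout = 2.12 * 6.9 * 85.0
Vout = 14.628 * 85.0
Vout = 1243.38 mV

1243.38 mV


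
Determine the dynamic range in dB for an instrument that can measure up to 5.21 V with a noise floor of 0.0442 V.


Dynamic range = 20 * log10(Vmax / Vnoise).
DR = 20 * log10(5.21 / 0.0442)
DR = 20 * log10(117.87)
DR = 41.43 dB

41.43 dB


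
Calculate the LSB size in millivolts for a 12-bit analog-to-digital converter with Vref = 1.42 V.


The resolution (LSB) of an ADC is Vref / 2^n.
LSB = 1.42 / 2^12
LSB = 1.42 / 4096
LSB = 0.00034668 V = 0.34667969 mV

0.34667969 mV


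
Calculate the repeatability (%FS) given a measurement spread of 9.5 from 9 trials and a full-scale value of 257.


Repeatability = (spread / full scale) * 100%.
R = (9.5 / 257) * 100
R = 3.696 %FS

3.696 %FS


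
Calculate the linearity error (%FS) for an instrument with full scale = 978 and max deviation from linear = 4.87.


Linearity error = (max deviation / full scale) * 100%.
Linearity = (4.87 / 978) * 100
Linearity = 0.498 %FS

0.498 %FS


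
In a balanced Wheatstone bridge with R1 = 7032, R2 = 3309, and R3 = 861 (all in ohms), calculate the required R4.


At balance: R1*R4 = R2*R3, so R4 = R2*R3/R1.
R4 = 3309 * 861 / 7032
R4 = 2849049 / 7032
R4 = 405.15 ohm

405.15 ohm


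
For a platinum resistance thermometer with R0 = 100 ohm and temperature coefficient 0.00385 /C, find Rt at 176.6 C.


The RTD equation: Rt = R0 * (1 + alpha * T).
Rt = 100 * (1 + 0.00385 * 176.6)
Rt = 100 * (1 + 0.67991)
Rt = 100 * 1.67991
Rt = 167.991 ohm

167.991 ohm


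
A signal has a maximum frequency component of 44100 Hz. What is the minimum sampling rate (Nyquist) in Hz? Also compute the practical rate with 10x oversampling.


By Nyquist theorem, fs_min = 2 * fmax.
fs_min = 2 * 44100 = 88200 Hz
Practical rate = 10 * fs_min = 10 * 88200 = 882000 Hz

fs_min = 88200 Hz, fs_practical = 882000 Hz


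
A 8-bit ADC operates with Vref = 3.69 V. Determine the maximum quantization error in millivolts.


The maximum quantization error is +/- LSB/2.
LSB = Vref / 2^n = 3.69 / 256 = 0.01441406 V
Max error = LSB / 2 = 0.01441406 / 2 = 0.00720703 V
Max error = 7.207 mV

7.207 mV


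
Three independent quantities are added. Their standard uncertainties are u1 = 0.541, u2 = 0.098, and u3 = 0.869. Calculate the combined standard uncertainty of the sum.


For a sum of independent quantities, uc = sqrt(u1^2 + u2^2 + u3^2).
uc = sqrt(0.541^2 + 0.098^2 + 0.869^2)
uc = sqrt(0.292681 + 0.009604 + 0.755161)
uc = 1.0283

1.0283


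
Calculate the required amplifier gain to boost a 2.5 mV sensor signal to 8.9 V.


Gain = Vout / Vin (converting to same units).
G = 8.9 V / 2.5 mV
G = 8900.0 mV / 2.5 mV
G = 3560.0

3560.0


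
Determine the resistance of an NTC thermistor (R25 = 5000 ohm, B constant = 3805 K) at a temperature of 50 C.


NTC thermistor equation: Rt = R25 * exp(B * (1/T - 1/T25)).
T in Kelvin: 323.15 K, T25 = 298.15 K
1/T - 1/T25 = 1/323.15 - 1/298.15 = -0.00025948
B * (1/T - 1/T25) = 3805 * -0.00025948 = -0.9873
Rt = 5000 * exp(-0.9873) = 1862.9 ohm

1862.9 ohm


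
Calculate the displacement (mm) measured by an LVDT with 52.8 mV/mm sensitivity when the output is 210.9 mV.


Displacement = Vout / sensitivity.
d = 210.9 / 52.8
d = 3.994 mm

3.994 mm


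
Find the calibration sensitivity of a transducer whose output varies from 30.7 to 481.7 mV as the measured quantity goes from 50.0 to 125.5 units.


Sensitivity = (y2 - y1) / (x2 - x1).
S = (481.7 - 30.7) / (125.5 - 50.0)
S = 451.0 / 75.5
S = 5.9735 mV/unit

5.9735 mV/unit


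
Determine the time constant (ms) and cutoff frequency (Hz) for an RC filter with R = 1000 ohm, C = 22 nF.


Time constant: tau = R * C.
tau = 1000 * 2.20e-08 = 2.2e-05 s
tau = 0.022 ms
Cutoff frequency: fc = 1 / (2*pi*R*C).
fc = 1 / (2*pi*2.2e-05) = 7234.32 Hz

tau = 0.022 ms, fc = 7234.32 Hz


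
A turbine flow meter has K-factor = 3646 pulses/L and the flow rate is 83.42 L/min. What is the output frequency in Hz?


Frequency = K * Q / 60 (converting L/min to L/s).
f = 3646 * 83.42 / 60
f = 304149.32 / 60
f = 5069.16 Hz

5069.16 Hz


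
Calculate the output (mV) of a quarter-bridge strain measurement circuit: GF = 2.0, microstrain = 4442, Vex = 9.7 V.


Quarter bridge output: Vout = (GF * epsilon * Vex) / 4.
Vout = (2.0 * 4442e-6 * 9.7) / 4
Vout = 0.0861748 / 4 V
Vout = 0.0215437 V = 21.5437 mV

21.5437 mV


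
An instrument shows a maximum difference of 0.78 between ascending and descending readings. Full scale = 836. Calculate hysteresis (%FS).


Hysteresis = (max difference / full scale) * 100%.
H = (0.78 / 836) * 100
H = 0.093 %FS

0.093 %FS


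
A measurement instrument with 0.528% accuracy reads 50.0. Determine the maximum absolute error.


Absolute error = (accuracy% / 100) * reading.
Error = (0.528 / 100) * 50.0
Error = 0.00528 * 50.0
Error = 0.264

0.264


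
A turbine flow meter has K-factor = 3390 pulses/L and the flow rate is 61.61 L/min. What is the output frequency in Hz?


Frequency = K * Q / 60 (converting L/min to L/s).
f = 3390 * 61.61 / 60
f = 208857.9 / 60
f = 3480.96 Hz

3480.96 Hz


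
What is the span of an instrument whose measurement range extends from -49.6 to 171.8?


Span = upper range - lower range.
Span = 171.8 - (-49.6)
Span = 221.4

221.4


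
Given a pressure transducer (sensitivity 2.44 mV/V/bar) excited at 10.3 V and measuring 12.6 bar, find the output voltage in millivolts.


Output = sensitivity * Vex * P.
Vout = 2.44 * 10.3 * 12.6
Vout = 25.132 * 12.6
Vout = 316.66 mV

316.66 mV


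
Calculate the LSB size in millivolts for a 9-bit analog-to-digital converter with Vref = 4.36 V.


The resolution (LSB) of an ADC is Vref / 2^n.
LSB = 4.36 / 2^9
LSB = 4.36 / 512
LSB = 0.00851563 V = 8.515625 mV

8.515625 mV


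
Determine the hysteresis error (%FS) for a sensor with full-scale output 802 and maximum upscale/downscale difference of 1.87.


Hysteresis = (max difference / full scale) * 100%.
H = (1.87 / 802) * 100
H = 0.233 %FS

0.233 %FS


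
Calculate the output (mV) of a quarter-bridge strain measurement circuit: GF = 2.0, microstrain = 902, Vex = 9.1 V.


Quarter bridge output: Vout = (GF * epsilon * Vex) / 4.
Vout = (2.0 * 902e-6 * 9.1) / 4
Vout = 0.0164164 / 4 V
Vout = 0.0041041 V = 4.1041 mV

4.1041 mV
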